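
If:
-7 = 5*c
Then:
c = -7/5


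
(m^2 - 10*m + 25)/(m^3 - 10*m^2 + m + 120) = (m - 5)/(m^2 - 5*m - 24)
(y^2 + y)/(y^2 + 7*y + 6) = y/(y + 6)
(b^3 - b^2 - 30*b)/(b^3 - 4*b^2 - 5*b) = (-b^2 + b + 30)/(-b^2 + 4*b + 5)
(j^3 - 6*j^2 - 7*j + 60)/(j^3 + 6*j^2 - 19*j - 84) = (j - 5)/(j + 7)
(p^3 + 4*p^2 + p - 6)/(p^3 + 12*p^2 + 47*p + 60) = (p^2 + p - 2)/(p^2 + 9*p + 20)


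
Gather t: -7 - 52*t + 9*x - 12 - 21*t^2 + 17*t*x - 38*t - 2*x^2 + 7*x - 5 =-21*t^2 + t*(17*x - 90) - 2*x^2 + 16*x - 24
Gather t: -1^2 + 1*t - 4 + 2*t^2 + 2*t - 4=2*t^2 + 3*t - 9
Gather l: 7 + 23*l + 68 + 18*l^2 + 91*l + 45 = 18*l^2 + 114*l + 120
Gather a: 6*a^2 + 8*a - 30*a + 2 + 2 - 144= 6*a^2 - 22*a - 140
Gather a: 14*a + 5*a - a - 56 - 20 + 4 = 18*a - 72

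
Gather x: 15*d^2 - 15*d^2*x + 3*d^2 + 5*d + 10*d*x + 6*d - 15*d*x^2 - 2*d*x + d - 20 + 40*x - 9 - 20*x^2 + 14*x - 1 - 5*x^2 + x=18*d^2 + 12*d + x^2*(-15*d - 25) + x*(-15*d^2 + 8*d + 55) - 30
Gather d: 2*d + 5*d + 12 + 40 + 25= 7*d + 77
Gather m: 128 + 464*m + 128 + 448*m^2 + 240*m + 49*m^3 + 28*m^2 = 49*m^3 + 476*m^2 + 704*m + 256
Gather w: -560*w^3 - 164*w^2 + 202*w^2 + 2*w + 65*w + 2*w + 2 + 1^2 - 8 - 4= -560*w^3 + 38*w^2 + 69*w - 9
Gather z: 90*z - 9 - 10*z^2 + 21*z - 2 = -10*z^2 + 111*z - 11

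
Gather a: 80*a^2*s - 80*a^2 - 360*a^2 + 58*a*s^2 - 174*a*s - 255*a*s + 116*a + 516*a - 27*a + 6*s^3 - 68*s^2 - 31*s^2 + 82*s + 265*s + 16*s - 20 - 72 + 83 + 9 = a^2*(80*s - 440) + a*(58*s^2 - 429*s + 605) + 6*s^3 - 99*s^2 + 363*s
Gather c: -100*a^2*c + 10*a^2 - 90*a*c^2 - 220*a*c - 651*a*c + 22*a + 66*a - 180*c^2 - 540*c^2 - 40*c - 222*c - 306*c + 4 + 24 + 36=10*a^2 + 88*a + c^2*(-90*a - 720) + c*(-100*a^2 - 871*a - 568) + 64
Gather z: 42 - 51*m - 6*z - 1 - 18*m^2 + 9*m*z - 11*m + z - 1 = -18*m^2 - 62*m + z*(9*m - 5) + 40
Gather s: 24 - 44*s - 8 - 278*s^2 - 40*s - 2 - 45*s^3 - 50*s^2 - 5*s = -45*s^3 - 328*s^2 - 89*s + 14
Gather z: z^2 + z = z^2 + z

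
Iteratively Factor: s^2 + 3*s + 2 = (s + 2)*(s + 1)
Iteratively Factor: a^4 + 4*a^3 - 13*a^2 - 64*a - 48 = (a - 4)*(a^3 + 8*a^2 + 19*a + 12) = (a - 4)*(a + 4)*(a^2 + 4*a + 3) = (a - 4)*(a + 1)*(a + 4)*(a + 3)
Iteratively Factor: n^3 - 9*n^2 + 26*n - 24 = (n - 3)*(n^2 - 6*n + 8) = (n - 3)*(n - 2)*(n - 4)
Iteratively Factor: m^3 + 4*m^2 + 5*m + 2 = (m + 2)*(m^2 + 2*m + 1) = (m + 1)*(m + 2)*(m + 1)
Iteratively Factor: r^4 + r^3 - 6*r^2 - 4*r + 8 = (r + 2)*(r^3 - r^2 - 4*r + 4) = (r + 2)^2*(r^2 - 3*r + 2) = (r - 1)*(r + 2)^2*(r - 2)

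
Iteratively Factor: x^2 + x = (x)*(x + 1)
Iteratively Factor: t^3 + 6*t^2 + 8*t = (t + 2)*(t^2 + 4*t) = (t + 2)*(t + 4)*(t)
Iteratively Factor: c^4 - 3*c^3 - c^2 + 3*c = (c - 1)*(c^3 - 2*c^2 - 3*c) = (c - 1)*(c + 1)*(c^2 - 3*c) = (c - 3)*(c - 1)*(c + 1)*(c)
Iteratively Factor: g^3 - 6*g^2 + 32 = (g - 4)*(g^2 - 2*g - 8) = (g - 4)^2*(g + 2)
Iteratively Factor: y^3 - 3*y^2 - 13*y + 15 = (y - 5)*(y^2 + 2*y - 3) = (y - 5)*(y - 1)*(y + 3)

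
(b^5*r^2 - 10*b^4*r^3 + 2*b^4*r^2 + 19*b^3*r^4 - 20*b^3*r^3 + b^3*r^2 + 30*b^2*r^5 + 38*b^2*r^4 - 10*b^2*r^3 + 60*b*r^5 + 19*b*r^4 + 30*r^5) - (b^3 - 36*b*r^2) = b^5*r^2 - 10*b^4*r^3 + 2*b^4*r^2 + 19*b^3*r^4 - 20*b^3*r^3 + b^3*r^2 - b^3 + 30*b^2*r^5 + 38*b^2*r^4 - 10*b^2*r^3 + 60*b*r^5 + 19*b*r^4 + 36*b*r^2 + 30*r^5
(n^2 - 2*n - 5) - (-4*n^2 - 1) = 5*n^2 - 2*n - 4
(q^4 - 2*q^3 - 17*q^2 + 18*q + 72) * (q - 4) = q^5 - 6*q^4 - 9*q^3 + 86*q^2 - 288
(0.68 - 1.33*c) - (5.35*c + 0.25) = 0.43 - 6.68*c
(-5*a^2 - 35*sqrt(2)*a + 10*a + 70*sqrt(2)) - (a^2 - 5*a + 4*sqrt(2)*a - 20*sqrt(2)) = -6*a^2 - 39*sqrt(2)*a + 15*a + 90*sqrt(2)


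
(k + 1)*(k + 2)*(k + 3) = k^3 + 6*k^2 + 11*k + 6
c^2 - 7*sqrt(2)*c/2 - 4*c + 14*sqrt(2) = (c - 4)*(c - 7*sqrt(2)/2)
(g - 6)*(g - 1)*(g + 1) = g^3 - 6*g^2 - g + 6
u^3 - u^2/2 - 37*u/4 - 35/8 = (u - 7/2)*(u + 1/2)*(u + 5/2)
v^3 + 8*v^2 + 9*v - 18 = (v - 1)*(v + 3)*(v + 6)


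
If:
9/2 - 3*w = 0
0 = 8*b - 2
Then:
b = 1/4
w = 3/2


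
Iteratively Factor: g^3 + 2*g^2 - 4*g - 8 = (g + 2)*(g^2 - 4) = (g + 2)^2*(g - 2)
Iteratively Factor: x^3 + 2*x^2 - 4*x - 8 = (x + 2)*(x^2 - 4) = (x - 2)*(x + 2)*(x + 2)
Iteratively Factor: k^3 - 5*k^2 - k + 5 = (k + 1)*(k^2 - 6*k + 5) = (k - 1)*(k + 1)*(k - 5)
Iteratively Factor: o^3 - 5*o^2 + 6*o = (o - 3)*(o^2 - 2*o) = (o - 3)*(o - 2)*(o)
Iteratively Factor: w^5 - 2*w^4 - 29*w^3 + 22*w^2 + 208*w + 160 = (w + 4)*(w^4 - 6*w^3 - 5*w^2 + 42*w + 40) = (w - 5)*(w + 4)*(w^3 - w^2 - 10*w - 8) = (w - 5)*(w + 1)*(w + 4)*(w^2 - 2*w - 8) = (w - 5)*(w - 4)*(w + 1)*(w + 4)*(w + 2)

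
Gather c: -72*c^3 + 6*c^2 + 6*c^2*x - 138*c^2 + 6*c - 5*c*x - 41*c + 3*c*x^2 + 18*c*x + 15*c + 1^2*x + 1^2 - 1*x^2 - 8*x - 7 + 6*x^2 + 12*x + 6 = -72*c^3 + c^2*(6*x - 132) + c*(3*x^2 + 13*x - 20) + 5*x^2 + 5*x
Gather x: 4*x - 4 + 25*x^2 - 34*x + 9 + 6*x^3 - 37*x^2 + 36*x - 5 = 6*x^3 - 12*x^2 + 6*x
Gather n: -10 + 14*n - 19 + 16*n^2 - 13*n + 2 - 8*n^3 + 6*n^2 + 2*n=-8*n^3 + 22*n^2 + 3*n - 27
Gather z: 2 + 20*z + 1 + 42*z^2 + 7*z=42*z^2 + 27*z + 3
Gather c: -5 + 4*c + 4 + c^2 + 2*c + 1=c^2 + 6*c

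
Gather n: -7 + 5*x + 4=5*x - 3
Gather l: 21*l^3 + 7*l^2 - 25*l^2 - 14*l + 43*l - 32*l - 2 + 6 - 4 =21*l^3 - 18*l^2 - 3*l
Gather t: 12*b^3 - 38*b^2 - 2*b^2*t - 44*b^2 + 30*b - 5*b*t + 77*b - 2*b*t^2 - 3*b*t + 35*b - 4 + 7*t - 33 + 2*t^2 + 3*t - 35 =12*b^3 - 82*b^2 + 142*b + t^2*(2 - 2*b) + t*(-2*b^2 - 8*b + 10) - 72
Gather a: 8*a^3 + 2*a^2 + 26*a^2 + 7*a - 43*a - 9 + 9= 8*a^3 + 28*a^2 - 36*a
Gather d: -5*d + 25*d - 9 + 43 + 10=20*d + 44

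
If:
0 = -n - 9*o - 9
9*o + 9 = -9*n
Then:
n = 0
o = -1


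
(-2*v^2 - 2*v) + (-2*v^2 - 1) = -4*v^2 - 2*v - 1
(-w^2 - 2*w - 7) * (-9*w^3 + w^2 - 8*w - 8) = 9*w^5 + 17*w^4 + 69*w^3 + 17*w^2 + 72*w + 56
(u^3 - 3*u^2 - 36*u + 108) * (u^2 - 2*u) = u^5 - 5*u^4 - 30*u^3 + 180*u^2 - 216*u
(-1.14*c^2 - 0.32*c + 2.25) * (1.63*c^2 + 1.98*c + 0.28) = -1.8582*c^4 - 2.7788*c^3 + 2.7147*c^2 + 4.3654*c + 0.63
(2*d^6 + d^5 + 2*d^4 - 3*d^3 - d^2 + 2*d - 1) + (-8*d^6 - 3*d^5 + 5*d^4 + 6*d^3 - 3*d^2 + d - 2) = -6*d^6 - 2*d^5 + 7*d^4 + 3*d^3 - 4*d^2 + 3*d - 3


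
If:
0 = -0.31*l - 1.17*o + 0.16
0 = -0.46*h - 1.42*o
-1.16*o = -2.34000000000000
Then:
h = -6.23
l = -7.10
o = 2.02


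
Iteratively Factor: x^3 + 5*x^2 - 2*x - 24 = (x + 4)*(x^2 + x - 6) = (x + 3)*(x + 4)*(x - 2)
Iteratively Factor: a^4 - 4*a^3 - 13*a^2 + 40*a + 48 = (a + 3)*(a^3 - 7*a^2 + 8*a + 16) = (a - 4)*(a + 3)*(a^2 - 3*a - 4) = (a - 4)*(a + 1)*(a + 3)*(a - 4)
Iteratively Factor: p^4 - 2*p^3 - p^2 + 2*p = (p)*(p^3 - 2*p^2 - p + 2) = p*(p - 2)*(p^2 - 1) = p*(p - 2)*(p + 1)*(p - 1)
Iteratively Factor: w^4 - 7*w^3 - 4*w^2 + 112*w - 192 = (w - 3)*(w^3 - 4*w^2 - 16*w + 64) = (w - 3)*(w + 4)*(w^2 - 8*w + 16) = (w - 4)*(w - 3)*(w + 4)*(w - 4)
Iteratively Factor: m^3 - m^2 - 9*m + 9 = (m - 3)*(m^2 + 2*m - 3) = (m - 3)*(m - 1)*(m + 3)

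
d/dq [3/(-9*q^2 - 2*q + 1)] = 6*(9*q + 1)/(9*q^2 + 2*q - 1)^2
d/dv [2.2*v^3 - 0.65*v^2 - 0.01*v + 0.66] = 6.6*v^2 - 1.3*v - 0.01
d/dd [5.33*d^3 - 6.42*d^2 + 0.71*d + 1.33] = 15.99*d^2 - 12.84*d + 0.71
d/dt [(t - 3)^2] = 2*t - 6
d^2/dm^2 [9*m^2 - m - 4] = 18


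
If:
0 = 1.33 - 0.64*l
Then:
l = 2.08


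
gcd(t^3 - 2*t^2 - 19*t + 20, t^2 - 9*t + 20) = t - 5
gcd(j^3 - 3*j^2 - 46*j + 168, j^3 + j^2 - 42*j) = j^2 + j - 42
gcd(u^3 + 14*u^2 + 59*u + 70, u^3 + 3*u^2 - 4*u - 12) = u + 2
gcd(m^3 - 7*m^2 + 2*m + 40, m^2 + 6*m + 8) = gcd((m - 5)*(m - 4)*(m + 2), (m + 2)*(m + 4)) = m + 2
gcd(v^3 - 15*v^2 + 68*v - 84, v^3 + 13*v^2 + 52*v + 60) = 1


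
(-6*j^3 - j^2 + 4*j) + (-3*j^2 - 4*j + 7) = -6*j^3 - 4*j^2 + 7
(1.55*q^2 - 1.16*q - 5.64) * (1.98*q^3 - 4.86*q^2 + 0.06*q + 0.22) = 3.069*q^5 - 9.8298*q^4 - 5.4366*q^3 + 27.6818*q^2 - 0.5936*q - 1.2408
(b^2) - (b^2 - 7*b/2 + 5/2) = 7*b/2 - 5/2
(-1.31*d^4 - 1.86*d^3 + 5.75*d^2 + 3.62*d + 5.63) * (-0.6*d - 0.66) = 0.786*d^5 + 1.9806*d^4 - 2.2224*d^3 - 5.967*d^2 - 5.7672*d - 3.7158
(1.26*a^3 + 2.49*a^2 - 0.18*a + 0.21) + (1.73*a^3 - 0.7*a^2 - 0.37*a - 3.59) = 2.99*a^3 + 1.79*a^2 - 0.55*a - 3.38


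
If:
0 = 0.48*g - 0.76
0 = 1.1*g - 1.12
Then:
No Solution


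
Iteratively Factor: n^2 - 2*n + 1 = (n - 1)*(n - 1)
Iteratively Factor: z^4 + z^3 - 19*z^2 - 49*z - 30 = (z + 2)*(z^3 - z^2 - 17*z - 15) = (z + 2)*(z + 3)*(z^2 - 4*z - 5) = (z + 1)*(z + 2)*(z + 3)*(z - 5)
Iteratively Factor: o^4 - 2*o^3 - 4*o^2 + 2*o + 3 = (o - 1)*(o^3 - o^2 - 5*o - 3) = (o - 1)*(o + 1)*(o^2 - 2*o - 3) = (o - 3)*(o - 1)*(o + 1)*(o + 1)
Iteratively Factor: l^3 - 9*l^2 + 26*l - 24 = (l - 3)*(l^2 - 6*l + 8) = (l - 4)*(l - 3)*(l - 2)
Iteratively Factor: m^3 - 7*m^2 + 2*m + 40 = (m - 4)*(m^2 - 3*m - 10) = (m - 5)*(m - 4)*(m + 2)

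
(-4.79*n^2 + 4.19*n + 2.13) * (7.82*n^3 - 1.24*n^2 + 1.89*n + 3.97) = -37.4578*n^5 + 38.7054*n^4 + 2.4079*n^3 - 13.7384*n^2 + 20.66*n + 8.4561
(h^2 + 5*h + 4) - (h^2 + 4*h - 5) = h + 9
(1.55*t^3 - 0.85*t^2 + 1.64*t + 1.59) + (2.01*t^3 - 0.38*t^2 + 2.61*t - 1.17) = 3.56*t^3 - 1.23*t^2 + 4.25*t + 0.42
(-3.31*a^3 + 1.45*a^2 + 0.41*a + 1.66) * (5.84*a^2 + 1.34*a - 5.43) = -19.3304*a^5 + 4.0326*a^4 + 22.3107*a^3 + 2.3703*a^2 - 0.00189999999999957*a - 9.0138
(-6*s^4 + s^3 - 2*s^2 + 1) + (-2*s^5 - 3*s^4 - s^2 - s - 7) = -2*s^5 - 9*s^4 + s^3 - 3*s^2 - s - 6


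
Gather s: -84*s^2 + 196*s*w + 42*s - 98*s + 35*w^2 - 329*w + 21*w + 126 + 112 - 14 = -84*s^2 + s*(196*w - 56) + 35*w^2 - 308*w + 224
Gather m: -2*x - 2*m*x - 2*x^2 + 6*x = -2*m*x - 2*x^2 + 4*x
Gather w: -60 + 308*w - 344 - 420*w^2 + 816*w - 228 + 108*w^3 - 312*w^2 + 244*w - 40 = 108*w^3 - 732*w^2 + 1368*w - 672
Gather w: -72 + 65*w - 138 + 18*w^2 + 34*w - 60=18*w^2 + 99*w - 270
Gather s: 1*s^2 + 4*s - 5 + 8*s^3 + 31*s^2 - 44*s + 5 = 8*s^3 + 32*s^2 - 40*s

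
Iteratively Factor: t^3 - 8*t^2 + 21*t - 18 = (t - 3)*(t^2 - 5*t + 6) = (t - 3)^2*(t - 2)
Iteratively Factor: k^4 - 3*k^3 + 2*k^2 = (k - 1)*(k^3 - 2*k^2) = k*(k - 1)*(k^2 - 2*k) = k*(k - 2)*(k - 1)*(k)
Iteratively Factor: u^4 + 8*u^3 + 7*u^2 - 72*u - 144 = (u + 4)*(u^3 + 4*u^2 - 9*u - 36) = (u + 3)*(u + 4)*(u^2 + u - 12) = (u - 3)*(u + 3)*(u + 4)*(u + 4)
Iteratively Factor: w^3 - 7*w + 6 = (w - 1)*(w^2 + w - 6) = (w - 1)*(w + 3)*(w - 2)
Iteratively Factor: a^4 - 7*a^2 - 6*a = (a)*(a^3 - 7*a - 6) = a*(a + 1)*(a^2 - a - 6) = a*(a + 1)*(a + 2)*(a - 3)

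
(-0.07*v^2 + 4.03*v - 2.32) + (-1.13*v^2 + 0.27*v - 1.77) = -1.2*v^2 + 4.3*v - 4.09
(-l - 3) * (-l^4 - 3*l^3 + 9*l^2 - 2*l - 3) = l^5 + 6*l^4 - 25*l^2 + 9*l + 9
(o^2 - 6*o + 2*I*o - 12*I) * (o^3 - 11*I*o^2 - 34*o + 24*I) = o^5 - 6*o^4 - 9*I*o^4 - 12*o^3 + 54*I*o^3 + 72*o^2 - 44*I*o^2 - 48*o + 264*I*o + 288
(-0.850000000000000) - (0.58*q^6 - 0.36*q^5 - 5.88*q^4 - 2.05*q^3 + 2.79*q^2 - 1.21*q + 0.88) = -0.58*q^6 + 0.36*q^5 + 5.88*q^4 + 2.05*q^3 - 2.79*q^2 + 1.21*q - 1.73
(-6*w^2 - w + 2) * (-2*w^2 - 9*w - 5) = 12*w^4 + 56*w^3 + 35*w^2 - 13*w - 10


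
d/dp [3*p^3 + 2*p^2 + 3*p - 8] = 9*p^2 + 4*p + 3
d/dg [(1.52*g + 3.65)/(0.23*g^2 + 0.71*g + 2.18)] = (-0.3496*g^2 - 1.679*g + 0.7221)/(0.0529*g^4 + 0.3266*g^3 + 1.5069*g^2 + 3.0956*g + 4.7524)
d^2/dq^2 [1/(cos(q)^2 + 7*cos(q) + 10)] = (-4*sin(q)^4 + 11*sin(q)^2 + 385*cos(q)/4 - 21*cos(3*q)/4 + 71)/((cos(q) + 2)^3*(cos(q) + 5)^3)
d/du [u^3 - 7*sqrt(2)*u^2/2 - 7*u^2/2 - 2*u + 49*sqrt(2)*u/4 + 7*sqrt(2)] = 3*u^2 - 7*sqrt(2)*u - 7*u - 2 + 49*sqrt(2)/4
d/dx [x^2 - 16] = 2*x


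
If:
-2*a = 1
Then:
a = -1/2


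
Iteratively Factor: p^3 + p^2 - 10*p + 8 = (p - 1)*(p^2 + 2*p - 8) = (p - 1)*(p + 4)*(p - 2)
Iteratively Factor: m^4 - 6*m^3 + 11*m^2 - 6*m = (m - 3)*(m^3 - 3*m^2 + 2*m) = (m - 3)*(m - 2)*(m^2 - m) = (m - 3)*(m - 2)*(m - 1)*(m)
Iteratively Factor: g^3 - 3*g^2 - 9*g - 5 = (g + 1)*(g^2 - 4*g - 5) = (g + 1)^2*(g - 5)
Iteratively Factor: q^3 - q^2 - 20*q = (q - 5)*(q^2 + 4*q) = q*(q - 5)*(q + 4)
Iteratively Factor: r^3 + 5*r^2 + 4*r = (r + 4)*(r^2 + r) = r*(r + 4)*(r + 1)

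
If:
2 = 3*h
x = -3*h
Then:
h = 2/3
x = -2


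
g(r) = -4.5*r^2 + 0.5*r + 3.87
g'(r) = 0.5 - 9.0*r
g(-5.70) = -145.18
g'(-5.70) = 51.80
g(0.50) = 3.00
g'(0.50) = -4.00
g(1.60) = -6.85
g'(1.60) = -13.90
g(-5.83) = -152.00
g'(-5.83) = 52.97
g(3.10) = -37.82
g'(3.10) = -27.40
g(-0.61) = 1.89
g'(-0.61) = 5.99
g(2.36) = -20.01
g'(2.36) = -20.74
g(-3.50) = -53.00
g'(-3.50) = 32.00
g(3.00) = -35.13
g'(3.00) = -26.50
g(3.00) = -35.13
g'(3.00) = -26.50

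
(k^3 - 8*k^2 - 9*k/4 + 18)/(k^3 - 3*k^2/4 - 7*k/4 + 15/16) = 4*(2*k^2 - 13*k - 24)/(8*k^2 + 6*k - 5)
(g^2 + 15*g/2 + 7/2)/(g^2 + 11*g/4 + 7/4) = 2*(2*g^2 + 15*g + 7)/(4*g^2 + 11*g + 7)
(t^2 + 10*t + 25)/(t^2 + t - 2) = (t^2 + 10*t + 25)/(t^2 + t - 2)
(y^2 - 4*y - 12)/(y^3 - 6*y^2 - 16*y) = (y - 6)/(y*(y - 8))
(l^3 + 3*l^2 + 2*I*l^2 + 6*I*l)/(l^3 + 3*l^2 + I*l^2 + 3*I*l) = (l + 2*I)/(l + I)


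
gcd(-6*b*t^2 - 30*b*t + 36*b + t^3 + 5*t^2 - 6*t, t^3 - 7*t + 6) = t - 1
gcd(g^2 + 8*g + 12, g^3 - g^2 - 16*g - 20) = g + 2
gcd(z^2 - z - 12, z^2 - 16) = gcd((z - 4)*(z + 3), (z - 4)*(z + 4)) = z - 4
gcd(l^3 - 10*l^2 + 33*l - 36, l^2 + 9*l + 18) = 1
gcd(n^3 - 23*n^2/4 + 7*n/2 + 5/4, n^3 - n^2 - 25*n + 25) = n^2 - 6*n + 5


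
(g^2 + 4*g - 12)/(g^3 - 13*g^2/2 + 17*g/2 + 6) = 2*(g^2 + 4*g - 12)/(2*g^3 - 13*g^2 + 17*g + 12)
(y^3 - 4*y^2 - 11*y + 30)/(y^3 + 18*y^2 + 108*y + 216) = (y^3 - 4*y^2 - 11*y + 30)/(y^3 + 18*y^2 + 108*y + 216)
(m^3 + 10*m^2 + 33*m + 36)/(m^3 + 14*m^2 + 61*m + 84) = (m + 3)/(m + 7)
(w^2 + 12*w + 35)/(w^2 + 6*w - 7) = (w + 5)/(w - 1)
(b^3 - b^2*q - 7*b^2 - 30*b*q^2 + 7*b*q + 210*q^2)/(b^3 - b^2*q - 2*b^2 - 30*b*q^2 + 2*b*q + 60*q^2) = (b - 7)/(b - 2)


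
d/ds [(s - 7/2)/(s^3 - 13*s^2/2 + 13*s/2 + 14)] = (3 - 2*s)/(s^4 - 6*s^3 + s^2 + 24*s + 16)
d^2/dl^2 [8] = 0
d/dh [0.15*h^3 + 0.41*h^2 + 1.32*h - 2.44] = 0.45*h^2 + 0.82*h + 1.32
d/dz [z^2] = 2*z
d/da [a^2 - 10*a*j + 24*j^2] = 2*a - 10*j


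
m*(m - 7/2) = m^2 - 7*m/2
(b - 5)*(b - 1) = b^2 - 6*b + 5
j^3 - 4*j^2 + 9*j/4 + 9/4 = (j - 3)*(j - 3/2)*(j + 1/2)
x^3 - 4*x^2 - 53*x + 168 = (x - 8)*(x - 3)*(x + 7)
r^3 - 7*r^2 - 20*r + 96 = (r - 8)*(r - 3)*(r + 4)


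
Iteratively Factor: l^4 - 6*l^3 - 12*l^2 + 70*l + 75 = (l - 5)*(l^3 - l^2 - 17*l - 15) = (l - 5)^2*(l^2 + 4*l + 3) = (l - 5)^2*(l + 3)*(l + 1)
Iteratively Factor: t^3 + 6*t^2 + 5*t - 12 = (t + 3)*(t^2 + 3*t - 4) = (t + 3)*(t + 4)*(t - 1)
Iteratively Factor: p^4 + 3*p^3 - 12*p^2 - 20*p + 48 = (p + 4)*(p^3 - p^2 - 8*p + 12) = (p + 3)*(p + 4)*(p^2 - 4*p + 4) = (p - 2)*(p + 3)*(p + 4)*(p - 2)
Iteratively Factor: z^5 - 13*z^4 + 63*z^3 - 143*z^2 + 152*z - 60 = (z - 3)*(z^4 - 10*z^3 + 33*z^2 - 44*z + 20) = (z - 5)*(z - 3)*(z^3 - 5*z^2 + 8*z - 4) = (z - 5)*(z - 3)*(z - 1)*(z^2 - 4*z + 4) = (z - 5)*(z - 3)*(z - 2)*(z - 1)*(z - 2)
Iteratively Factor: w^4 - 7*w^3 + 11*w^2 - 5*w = (w - 1)*(w^3 - 6*w^2 + 5*w) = w*(w - 1)*(w^2 - 6*w + 5) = w*(w - 1)^2*(w - 5)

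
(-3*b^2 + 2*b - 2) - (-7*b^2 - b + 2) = 4*b^2 + 3*b - 4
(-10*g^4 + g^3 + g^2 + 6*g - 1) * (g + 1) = -10*g^5 - 9*g^4 + 2*g^3 + 7*g^2 + 5*g - 1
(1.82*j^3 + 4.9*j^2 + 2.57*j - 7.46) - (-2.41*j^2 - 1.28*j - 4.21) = 1.82*j^3 + 7.31*j^2 + 3.85*j - 3.25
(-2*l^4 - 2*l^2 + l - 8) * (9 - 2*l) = 4*l^5 - 18*l^4 + 4*l^3 - 20*l^2 + 25*l - 72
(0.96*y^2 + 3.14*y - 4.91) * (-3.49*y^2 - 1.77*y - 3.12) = -3.3504*y^4 - 12.6578*y^3 + 8.5829*y^2 - 1.1061*y + 15.3192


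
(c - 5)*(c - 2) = c^2 - 7*c + 10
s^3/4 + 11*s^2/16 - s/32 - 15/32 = (s/4 + 1/4)*(s - 3/4)*(s + 5/2)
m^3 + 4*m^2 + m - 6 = (m - 1)*(m + 2)*(m + 3)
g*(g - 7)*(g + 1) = g^3 - 6*g^2 - 7*g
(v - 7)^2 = v^2 - 14*v + 49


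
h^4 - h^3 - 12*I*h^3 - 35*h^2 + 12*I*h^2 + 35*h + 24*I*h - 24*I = (h - 1)*(h - 8*I)*(h - 3*I)*(h - I)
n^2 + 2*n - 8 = (n - 2)*(n + 4)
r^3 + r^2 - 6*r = r*(r - 2)*(r + 3)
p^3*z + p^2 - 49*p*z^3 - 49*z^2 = (p - 7*z)*(p + 7*z)*(p*z + 1)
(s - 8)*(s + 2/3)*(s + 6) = s^3 - 4*s^2/3 - 148*s/3 - 32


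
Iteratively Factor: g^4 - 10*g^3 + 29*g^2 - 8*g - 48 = (g - 3)*(g^3 - 7*g^2 + 8*g + 16) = (g - 4)*(g - 3)*(g^2 - 3*g - 4) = (g - 4)^2*(g - 3)*(g + 1)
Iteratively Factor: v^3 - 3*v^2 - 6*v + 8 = (v - 1)*(v^2 - 2*v - 8) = (v - 4)*(v - 1)*(v + 2)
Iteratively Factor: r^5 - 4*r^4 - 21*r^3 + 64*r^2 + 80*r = (r + 1)*(r^4 - 5*r^3 - 16*r^2 + 80*r) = (r - 4)*(r + 1)*(r^3 - r^2 - 20*r) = r*(r - 4)*(r + 1)*(r^2 - r - 20) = r*(r - 5)*(r - 4)*(r + 1)*(r + 4)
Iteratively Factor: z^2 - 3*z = (z)*(z - 3)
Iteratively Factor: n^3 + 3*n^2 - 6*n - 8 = (n + 1)*(n^2 + 2*n - 8) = (n + 1)*(n + 4)*(n - 2)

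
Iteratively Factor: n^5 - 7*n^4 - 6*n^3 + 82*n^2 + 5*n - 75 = (n - 5)*(n^4 - 2*n^3 - 16*n^2 + 2*n + 15) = (n - 5)*(n - 1)*(n^3 - n^2 - 17*n - 15) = (n - 5)*(n - 1)*(n + 3)*(n^2 - 4*n - 5) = (n - 5)*(n - 1)*(n + 1)*(n + 3)*(n - 5)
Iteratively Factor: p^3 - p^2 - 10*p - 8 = (p + 2)*(p^2 - 3*p - 4) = (p - 4)*(p + 2)*(p + 1)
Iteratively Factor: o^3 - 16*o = (o + 4)*(o^2 - 4*o) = o*(o + 4)*(o - 4)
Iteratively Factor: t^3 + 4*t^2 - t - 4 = (t + 4)*(t^2 - 1) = (t - 1)*(t + 4)*(t + 1)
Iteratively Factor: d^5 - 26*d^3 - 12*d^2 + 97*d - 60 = (d + 4)*(d^4 - 4*d^3 - 10*d^2 + 28*d - 15) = (d + 3)*(d + 4)*(d^3 - 7*d^2 + 11*d - 5) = (d - 1)*(d + 3)*(d + 4)*(d^2 - 6*d + 5) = (d - 5)*(d - 1)*(d + 3)*(d + 4)*(d - 1)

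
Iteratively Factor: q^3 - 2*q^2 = (q)*(q^2 - 2*q) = q*(q - 2)*(q)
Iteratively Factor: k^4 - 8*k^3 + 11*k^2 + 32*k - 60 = (k + 2)*(k^3 - 10*k^2 + 31*k - 30) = (k - 3)*(k + 2)*(k^2 - 7*k + 10) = (k - 3)*(k - 2)*(k + 2)*(k - 5)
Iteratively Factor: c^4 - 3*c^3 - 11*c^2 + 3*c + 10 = (c - 1)*(c^3 - 2*c^2 - 13*c - 10) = (c - 5)*(c - 1)*(c^2 + 3*c + 2) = (c - 5)*(c - 1)*(c + 1)*(c + 2)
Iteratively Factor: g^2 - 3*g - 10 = (g + 2)*(g - 5)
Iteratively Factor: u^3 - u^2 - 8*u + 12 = (u - 2)*(u^2 + u - 6) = (u - 2)*(u + 3)*(u - 2)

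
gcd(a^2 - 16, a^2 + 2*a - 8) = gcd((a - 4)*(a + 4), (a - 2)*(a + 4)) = a + 4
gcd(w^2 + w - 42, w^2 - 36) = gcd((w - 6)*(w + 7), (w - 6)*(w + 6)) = w - 6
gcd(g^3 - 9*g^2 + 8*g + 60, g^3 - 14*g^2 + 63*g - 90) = g^2 - 11*g + 30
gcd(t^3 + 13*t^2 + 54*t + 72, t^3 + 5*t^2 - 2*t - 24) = t^2 + 7*t + 12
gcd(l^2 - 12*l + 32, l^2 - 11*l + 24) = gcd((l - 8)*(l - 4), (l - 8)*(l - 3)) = l - 8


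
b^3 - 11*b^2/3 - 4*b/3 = b*(b - 4)*(b + 1/3)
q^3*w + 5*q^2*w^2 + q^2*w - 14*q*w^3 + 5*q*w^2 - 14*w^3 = (q - 2*w)*(q + 7*w)*(q*w + w)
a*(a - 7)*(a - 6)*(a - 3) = a^4 - 16*a^3 + 81*a^2 - 126*a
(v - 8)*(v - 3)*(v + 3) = v^3 - 8*v^2 - 9*v + 72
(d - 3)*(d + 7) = d^2 + 4*d - 21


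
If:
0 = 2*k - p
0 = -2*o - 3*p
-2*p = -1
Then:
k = 1/4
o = -3/4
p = 1/2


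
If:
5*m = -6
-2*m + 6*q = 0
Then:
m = -6/5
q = -2/5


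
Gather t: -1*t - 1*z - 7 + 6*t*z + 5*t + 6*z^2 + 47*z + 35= t*(6*z + 4) + 6*z^2 + 46*z + 28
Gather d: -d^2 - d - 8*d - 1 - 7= -d^2 - 9*d - 8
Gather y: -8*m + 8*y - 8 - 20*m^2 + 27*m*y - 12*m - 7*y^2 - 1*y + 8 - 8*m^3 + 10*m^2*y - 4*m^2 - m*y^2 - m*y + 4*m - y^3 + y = -8*m^3 - 24*m^2 - 16*m - y^3 + y^2*(-m - 7) + y*(10*m^2 + 26*m + 8)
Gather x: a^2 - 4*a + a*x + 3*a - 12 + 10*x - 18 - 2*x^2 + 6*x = a^2 - a - 2*x^2 + x*(a + 16) - 30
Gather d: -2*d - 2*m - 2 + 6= -2*d - 2*m + 4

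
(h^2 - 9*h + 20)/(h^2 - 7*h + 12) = (h - 5)/(h - 3)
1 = 1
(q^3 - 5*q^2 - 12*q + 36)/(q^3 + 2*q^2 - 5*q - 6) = (q - 6)/(q + 1)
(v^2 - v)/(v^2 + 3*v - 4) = v/(v + 4)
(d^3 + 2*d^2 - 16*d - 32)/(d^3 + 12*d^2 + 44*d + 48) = (d - 4)/(d + 6)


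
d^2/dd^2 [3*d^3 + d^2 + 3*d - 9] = 18*d + 2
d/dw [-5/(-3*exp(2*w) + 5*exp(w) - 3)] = (25 - 30*exp(w))*exp(w)/(3*exp(2*w) - 5*exp(w) + 3)^2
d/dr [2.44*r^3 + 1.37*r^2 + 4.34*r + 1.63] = 7.32*r^2 + 2.74*r + 4.34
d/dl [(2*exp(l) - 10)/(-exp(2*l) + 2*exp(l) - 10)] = 2*(exp(l) - 10)*exp(2*l)/(exp(4*l) - 4*exp(3*l) + 24*exp(2*l) - 40*exp(l) + 100)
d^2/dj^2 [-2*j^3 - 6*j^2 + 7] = -12*j - 12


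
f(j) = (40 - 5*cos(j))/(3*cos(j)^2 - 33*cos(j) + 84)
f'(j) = (40 - 5*cos(j))*(6*sin(j)*cos(j) - 33*sin(j))/(3*cos(j)^2 - 33*cos(j) + 84)^2 + 5*sin(j)/(3*cos(j)^2 - 33*cos(j) + 84)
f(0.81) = 0.58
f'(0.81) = -0.14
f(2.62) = 0.39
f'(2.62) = -0.04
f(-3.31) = 0.38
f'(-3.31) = -0.01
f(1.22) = 0.52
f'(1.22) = -0.14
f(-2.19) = 0.41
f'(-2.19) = 0.08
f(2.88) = 0.38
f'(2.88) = -0.02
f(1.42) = 0.50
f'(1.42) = -0.14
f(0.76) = 0.59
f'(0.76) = -0.13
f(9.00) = 0.38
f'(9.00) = -0.03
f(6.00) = 0.64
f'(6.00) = 0.06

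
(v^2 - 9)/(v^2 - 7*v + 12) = (v + 3)/(v - 4)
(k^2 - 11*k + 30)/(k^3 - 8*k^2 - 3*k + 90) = 1/(k + 3)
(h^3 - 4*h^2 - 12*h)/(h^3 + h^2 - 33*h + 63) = h*(h^2 - 4*h - 12)/(h^3 + h^2 - 33*h + 63)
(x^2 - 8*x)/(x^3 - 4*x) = (x - 8)/(x^2 - 4)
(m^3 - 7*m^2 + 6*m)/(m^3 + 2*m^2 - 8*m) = (m^2 - 7*m + 6)/(m^2 + 2*m - 8)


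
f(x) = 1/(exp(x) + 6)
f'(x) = -exp(x)/(exp(x) + 6)^2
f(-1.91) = 0.16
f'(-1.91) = -0.00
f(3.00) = 0.04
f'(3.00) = -0.03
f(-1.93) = 0.16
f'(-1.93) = -0.00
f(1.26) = 0.10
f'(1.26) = -0.04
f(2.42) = 0.06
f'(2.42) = -0.04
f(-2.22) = 0.16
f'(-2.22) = -0.00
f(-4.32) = 0.17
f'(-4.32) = -0.00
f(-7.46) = 0.17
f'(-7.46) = -0.00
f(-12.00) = 0.17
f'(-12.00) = 0.00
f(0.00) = 0.14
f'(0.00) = -0.02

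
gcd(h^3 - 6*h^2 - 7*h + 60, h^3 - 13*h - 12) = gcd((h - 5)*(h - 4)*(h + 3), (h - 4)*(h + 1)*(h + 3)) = h^2 - h - 12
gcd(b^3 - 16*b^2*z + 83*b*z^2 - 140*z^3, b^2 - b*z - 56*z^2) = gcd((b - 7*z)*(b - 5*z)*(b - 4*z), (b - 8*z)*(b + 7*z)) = 1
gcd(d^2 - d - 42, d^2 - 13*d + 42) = d - 7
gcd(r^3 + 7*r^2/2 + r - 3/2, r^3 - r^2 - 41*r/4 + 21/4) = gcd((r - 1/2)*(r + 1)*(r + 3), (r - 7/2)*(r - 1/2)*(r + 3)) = r^2 + 5*r/2 - 3/2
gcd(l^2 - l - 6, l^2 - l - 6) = l^2 - l - 6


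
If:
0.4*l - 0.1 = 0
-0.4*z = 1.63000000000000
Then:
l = 0.25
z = -4.08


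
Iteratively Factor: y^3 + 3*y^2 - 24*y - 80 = (y - 5)*(y^2 + 8*y + 16) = (y - 5)*(y + 4)*(y + 4)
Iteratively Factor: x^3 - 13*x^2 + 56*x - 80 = (x - 5)*(x^2 - 8*x + 16) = (x - 5)*(x - 4)*(x - 4)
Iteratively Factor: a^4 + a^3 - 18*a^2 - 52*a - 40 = (a + 2)*(a^3 - a^2 - 16*a - 20) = (a - 5)*(a + 2)*(a^2 + 4*a + 4) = (a - 5)*(a + 2)^2*(a + 2)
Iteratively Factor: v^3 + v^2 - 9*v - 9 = (v + 1)*(v^2 - 9) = (v - 3)*(v + 1)*(v + 3)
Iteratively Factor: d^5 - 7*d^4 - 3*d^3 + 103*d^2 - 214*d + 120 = (d - 1)*(d^4 - 6*d^3 - 9*d^2 + 94*d - 120) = (d - 2)*(d - 1)*(d^3 - 4*d^2 - 17*d + 60) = (d - 3)*(d - 2)*(d - 1)*(d^2 - d - 20) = (d - 5)*(d - 3)*(d - 2)*(d - 1)*(d + 4)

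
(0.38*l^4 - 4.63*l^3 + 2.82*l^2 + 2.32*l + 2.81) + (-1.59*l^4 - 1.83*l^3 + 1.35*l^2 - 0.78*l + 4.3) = -1.21*l^4 - 6.46*l^3 + 4.17*l^2 + 1.54*l + 7.11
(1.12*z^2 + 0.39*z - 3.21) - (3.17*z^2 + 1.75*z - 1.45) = -2.05*z^2 - 1.36*z - 1.76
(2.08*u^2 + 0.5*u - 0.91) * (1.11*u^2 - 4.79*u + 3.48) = 2.3088*u^4 - 9.4082*u^3 + 3.8333*u^2 + 6.0989*u - 3.1668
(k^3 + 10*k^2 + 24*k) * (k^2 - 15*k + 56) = k^5 - 5*k^4 - 70*k^3 + 200*k^2 + 1344*k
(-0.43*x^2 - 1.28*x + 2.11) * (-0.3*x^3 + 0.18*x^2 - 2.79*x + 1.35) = 0.129*x^5 + 0.3066*x^4 + 0.3363*x^3 + 3.3705*x^2 - 7.6149*x + 2.8485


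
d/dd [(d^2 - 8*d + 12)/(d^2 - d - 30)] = 7/(d^2 + 10*d + 25)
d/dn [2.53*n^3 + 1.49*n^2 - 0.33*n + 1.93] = 7.59*n^2 + 2.98*n - 0.33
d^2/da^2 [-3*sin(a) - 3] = 3*sin(a)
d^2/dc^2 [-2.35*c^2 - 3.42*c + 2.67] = -4.70000000000000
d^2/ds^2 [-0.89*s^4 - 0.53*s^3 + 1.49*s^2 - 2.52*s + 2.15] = -10.68*s^2 - 3.18*s + 2.98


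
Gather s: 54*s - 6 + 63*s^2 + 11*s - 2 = 63*s^2 + 65*s - 8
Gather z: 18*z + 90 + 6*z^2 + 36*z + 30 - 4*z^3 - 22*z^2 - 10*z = -4*z^3 - 16*z^2 + 44*z + 120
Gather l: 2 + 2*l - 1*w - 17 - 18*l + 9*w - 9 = -16*l + 8*w - 24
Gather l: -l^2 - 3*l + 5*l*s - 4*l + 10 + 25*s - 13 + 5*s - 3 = -l^2 + l*(5*s - 7) + 30*s - 6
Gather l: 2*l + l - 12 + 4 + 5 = 3*l - 3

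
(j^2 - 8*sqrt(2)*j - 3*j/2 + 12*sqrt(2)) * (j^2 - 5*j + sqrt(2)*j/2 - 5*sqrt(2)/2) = j^4 - 15*sqrt(2)*j^3/2 - 13*j^3/2 - j^2/2 + 195*sqrt(2)*j^2/4 - 225*sqrt(2)*j/4 + 52*j - 60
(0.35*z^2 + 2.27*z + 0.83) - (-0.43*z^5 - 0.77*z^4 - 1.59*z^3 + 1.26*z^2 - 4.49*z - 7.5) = 0.43*z^5 + 0.77*z^4 + 1.59*z^3 - 0.91*z^2 + 6.76*z + 8.33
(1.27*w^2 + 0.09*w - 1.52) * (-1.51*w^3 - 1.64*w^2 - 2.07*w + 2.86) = -1.9177*w^5 - 2.2187*w^4 - 0.4813*w^3 + 5.9387*w^2 + 3.4038*w - 4.3472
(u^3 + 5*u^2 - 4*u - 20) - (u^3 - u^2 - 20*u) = 6*u^2 + 16*u - 20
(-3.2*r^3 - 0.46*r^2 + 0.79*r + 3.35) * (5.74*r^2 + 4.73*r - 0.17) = -18.368*r^5 - 17.7764*r^4 + 2.9028*r^3 + 23.0439*r^2 + 15.7112*r - 0.5695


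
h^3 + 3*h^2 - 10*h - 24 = (h - 3)*(h + 2)*(h + 4)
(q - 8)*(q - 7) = q^2 - 15*q + 56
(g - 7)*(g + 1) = g^2 - 6*g - 7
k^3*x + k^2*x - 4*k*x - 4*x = (k - 2)*(k + 2)*(k*x + x)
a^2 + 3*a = a*(a + 3)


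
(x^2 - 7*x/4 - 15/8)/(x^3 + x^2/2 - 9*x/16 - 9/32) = 4*(2*x - 5)/(8*x^2 - 2*x - 3)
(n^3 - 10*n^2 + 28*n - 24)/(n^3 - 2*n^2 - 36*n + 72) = (n - 2)/(n + 6)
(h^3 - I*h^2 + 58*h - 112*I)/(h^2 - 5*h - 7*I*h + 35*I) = (h^2 + 6*I*h + 16)/(h - 5)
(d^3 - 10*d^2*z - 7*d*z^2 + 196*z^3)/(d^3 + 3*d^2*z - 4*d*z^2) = (-d^2 + 14*d*z - 49*z^2)/(d*(-d + z))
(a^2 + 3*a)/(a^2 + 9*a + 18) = a/(a + 6)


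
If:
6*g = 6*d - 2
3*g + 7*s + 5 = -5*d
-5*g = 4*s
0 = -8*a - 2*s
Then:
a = 25/9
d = 83/9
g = 80/9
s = -100/9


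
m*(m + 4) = m^2 + 4*m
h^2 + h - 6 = (h - 2)*(h + 3)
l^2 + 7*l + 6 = (l + 1)*(l + 6)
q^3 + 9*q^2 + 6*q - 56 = (q - 2)*(q + 4)*(q + 7)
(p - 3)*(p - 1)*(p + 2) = p^3 - 2*p^2 - 5*p + 6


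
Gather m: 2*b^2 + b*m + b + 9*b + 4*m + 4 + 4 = 2*b^2 + 10*b + m*(b + 4) + 8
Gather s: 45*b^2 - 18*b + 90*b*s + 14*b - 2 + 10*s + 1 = 45*b^2 - 4*b + s*(90*b + 10) - 1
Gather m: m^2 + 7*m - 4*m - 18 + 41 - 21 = m^2 + 3*m + 2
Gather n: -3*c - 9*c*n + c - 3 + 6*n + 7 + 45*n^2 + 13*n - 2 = -2*c + 45*n^2 + n*(19 - 9*c) + 2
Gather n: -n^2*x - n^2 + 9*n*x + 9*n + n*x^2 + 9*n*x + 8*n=n^2*(-x - 1) + n*(x^2 + 18*x + 17)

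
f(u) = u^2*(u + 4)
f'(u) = u^2 + 2*u*(u + 4) = u*(3*u + 8)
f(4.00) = 128.00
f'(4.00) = 80.00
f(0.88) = 3.78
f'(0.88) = 9.36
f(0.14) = 0.08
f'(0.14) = 1.18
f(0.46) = 0.94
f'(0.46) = 4.31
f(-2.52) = 9.40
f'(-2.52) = -1.11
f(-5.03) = -26.06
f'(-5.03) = 35.66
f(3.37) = 83.70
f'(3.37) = 61.03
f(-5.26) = -34.86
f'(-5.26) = 40.92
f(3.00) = 63.00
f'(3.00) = 51.00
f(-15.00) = -2475.00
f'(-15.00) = 555.00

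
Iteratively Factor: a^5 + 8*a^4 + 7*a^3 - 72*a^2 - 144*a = (a)*(a^4 + 8*a^3 + 7*a^2 - 72*a - 144) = a*(a + 3)*(a^3 + 5*a^2 - 8*a - 48) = a*(a - 3)*(a + 3)*(a^2 + 8*a + 16) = a*(a - 3)*(a + 3)*(a + 4)*(a + 4)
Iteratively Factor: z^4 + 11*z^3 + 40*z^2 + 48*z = (z + 4)*(z^3 + 7*z^2 + 12*z) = (z + 4)^2*(z^2 + 3*z) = z*(z + 4)^2*(z + 3)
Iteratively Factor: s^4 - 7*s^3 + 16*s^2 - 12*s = (s - 3)*(s^3 - 4*s^2 + 4*s) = (s - 3)*(s - 2)*(s^2 - 2*s) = (s - 3)*(s - 2)^2*(s)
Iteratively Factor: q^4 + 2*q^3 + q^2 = (q + 1)*(q^3 + q^2) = q*(q + 1)*(q^2 + q) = q^2*(q + 1)*(q + 1)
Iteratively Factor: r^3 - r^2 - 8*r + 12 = (r + 3)*(r^2 - 4*r + 4) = (r - 2)*(r + 3)*(r - 2)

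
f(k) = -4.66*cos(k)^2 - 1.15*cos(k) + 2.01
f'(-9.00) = 3.03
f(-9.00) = -0.81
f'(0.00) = 0.00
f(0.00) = -3.80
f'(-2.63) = 3.42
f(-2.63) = -0.53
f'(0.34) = 3.31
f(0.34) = -3.22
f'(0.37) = 3.56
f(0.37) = -3.11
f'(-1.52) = -1.62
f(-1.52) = 1.94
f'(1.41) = 2.61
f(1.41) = 1.71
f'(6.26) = -0.24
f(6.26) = -3.80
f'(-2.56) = 3.65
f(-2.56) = -0.28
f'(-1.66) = -0.32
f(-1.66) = 2.08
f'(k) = 9.32*sin(k)*cos(k) + 1.15*sin(k)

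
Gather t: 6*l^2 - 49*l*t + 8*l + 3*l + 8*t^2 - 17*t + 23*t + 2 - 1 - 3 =6*l^2 + 11*l + 8*t^2 + t*(6 - 49*l) - 2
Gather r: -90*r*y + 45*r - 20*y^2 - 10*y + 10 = r*(45 - 90*y) - 20*y^2 - 10*y + 10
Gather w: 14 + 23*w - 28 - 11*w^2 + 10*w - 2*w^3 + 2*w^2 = -2*w^3 - 9*w^2 + 33*w - 14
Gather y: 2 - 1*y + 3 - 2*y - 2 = 3 - 3*y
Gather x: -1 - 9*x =-9*x - 1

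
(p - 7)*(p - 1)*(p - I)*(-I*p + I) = -I*p^4 - p^3 + 9*I*p^3 + 9*p^2 - 15*I*p^2 - 15*p + 7*I*p + 7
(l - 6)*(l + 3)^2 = l^3 - 27*l - 54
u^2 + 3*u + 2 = (u + 1)*(u + 2)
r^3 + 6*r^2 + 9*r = r*(r + 3)^2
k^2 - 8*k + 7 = (k - 7)*(k - 1)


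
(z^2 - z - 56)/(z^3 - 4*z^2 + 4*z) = (z^2 - z - 56)/(z*(z^2 - 4*z + 4))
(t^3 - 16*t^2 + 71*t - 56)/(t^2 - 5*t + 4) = (t^2 - 15*t + 56)/(t - 4)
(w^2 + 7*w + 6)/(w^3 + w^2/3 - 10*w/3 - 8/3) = 3*(w + 6)/(3*w^2 - 2*w - 8)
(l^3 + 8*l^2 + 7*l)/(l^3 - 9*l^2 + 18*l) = (l^2 + 8*l + 7)/(l^2 - 9*l + 18)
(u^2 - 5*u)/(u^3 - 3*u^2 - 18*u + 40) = u/(u^2 + 2*u - 8)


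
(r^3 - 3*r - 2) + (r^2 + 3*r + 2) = r^3 + r^2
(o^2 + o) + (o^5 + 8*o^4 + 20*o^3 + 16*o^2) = o^5 + 8*o^4 + 20*o^3 + 17*o^2 + o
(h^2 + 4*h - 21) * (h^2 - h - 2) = h^4 + 3*h^3 - 27*h^2 + 13*h + 42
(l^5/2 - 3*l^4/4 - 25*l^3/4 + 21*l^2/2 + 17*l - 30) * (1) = l^5/2 - 3*l^4/4 - 25*l^3/4 + 21*l^2/2 + 17*l - 30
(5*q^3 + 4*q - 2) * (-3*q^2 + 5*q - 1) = -15*q^5 + 25*q^4 - 17*q^3 + 26*q^2 - 14*q + 2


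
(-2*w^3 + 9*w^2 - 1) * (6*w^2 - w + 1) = -12*w^5 + 56*w^4 - 11*w^3 + 3*w^2 + w - 1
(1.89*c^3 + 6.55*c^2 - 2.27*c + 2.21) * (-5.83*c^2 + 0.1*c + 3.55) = -11.0187*c^5 - 37.9975*c^4 + 20.5986*c^3 + 10.1412*c^2 - 7.8375*c + 7.8455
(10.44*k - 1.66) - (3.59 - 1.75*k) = 12.19*k - 5.25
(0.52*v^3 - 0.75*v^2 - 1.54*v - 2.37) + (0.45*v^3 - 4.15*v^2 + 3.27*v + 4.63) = 0.97*v^3 - 4.9*v^2 + 1.73*v + 2.26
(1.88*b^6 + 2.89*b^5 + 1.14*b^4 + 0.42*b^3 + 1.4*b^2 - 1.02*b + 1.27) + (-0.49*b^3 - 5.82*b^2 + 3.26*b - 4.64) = 1.88*b^6 + 2.89*b^5 + 1.14*b^4 - 0.07*b^3 - 4.42*b^2 + 2.24*b - 3.37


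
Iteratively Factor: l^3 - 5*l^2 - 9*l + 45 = (l - 5)*(l^2 - 9) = (l - 5)*(l + 3)*(l - 3)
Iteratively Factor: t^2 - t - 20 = (t + 4)*(t - 5)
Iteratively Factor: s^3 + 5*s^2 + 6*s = (s)*(s^2 + 5*s + 6) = s*(s + 3)*(s + 2)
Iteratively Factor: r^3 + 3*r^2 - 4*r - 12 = (r + 2)*(r^2 + r - 6) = (r + 2)*(r + 3)*(r - 2)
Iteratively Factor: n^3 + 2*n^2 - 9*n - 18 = (n - 3)*(n^2 + 5*n + 6) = (n - 3)*(n + 3)*(n + 2)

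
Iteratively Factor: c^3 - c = (c)*(c^2 - 1) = c*(c + 1)*(c - 1)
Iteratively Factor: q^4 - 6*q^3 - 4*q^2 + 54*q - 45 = (q - 1)*(q^3 - 5*q^2 - 9*q + 45) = (q - 1)*(q + 3)*(q^2 - 8*q + 15) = (q - 3)*(q - 1)*(q + 3)*(q - 5)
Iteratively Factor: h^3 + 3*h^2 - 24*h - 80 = (h + 4)*(h^2 - h - 20) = (h + 4)^2*(h - 5)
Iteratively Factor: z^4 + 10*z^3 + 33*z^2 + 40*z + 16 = (z + 1)*(z^3 + 9*z^2 + 24*z + 16) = (z + 1)*(z + 4)*(z^2 + 5*z + 4) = (z + 1)*(z + 4)^2*(z + 1)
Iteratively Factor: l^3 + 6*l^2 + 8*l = (l)*(l^2 + 6*l + 8) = l*(l + 4)*(l + 2)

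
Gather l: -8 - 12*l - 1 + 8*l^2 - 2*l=8*l^2 - 14*l - 9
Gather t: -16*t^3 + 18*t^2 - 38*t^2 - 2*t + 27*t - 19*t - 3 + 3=-16*t^3 - 20*t^2 + 6*t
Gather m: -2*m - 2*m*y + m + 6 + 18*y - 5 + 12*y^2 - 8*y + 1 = m*(-2*y - 1) + 12*y^2 + 10*y + 2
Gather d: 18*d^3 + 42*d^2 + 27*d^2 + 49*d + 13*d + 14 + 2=18*d^3 + 69*d^2 + 62*d + 16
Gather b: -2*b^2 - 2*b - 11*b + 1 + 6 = -2*b^2 - 13*b + 7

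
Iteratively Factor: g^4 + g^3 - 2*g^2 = (g - 1)*(g^3 + 2*g^2) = (g - 1)*(g + 2)*(g^2) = g*(g - 1)*(g + 2)*(g)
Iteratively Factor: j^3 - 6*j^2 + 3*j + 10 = (j - 2)*(j^2 - 4*j - 5) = (j - 5)*(j - 2)*(j + 1)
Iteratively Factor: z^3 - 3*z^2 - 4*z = (z)*(z^2 - 3*z - 4) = z*(z + 1)*(z - 4)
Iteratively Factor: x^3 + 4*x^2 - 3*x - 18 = (x + 3)*(x^2 + x - 6) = (x - 2)*(x + 3)*(x + 3)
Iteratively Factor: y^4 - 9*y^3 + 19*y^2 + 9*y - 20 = (y - 4)*(y^3 - 5*y^2 - y + 5) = (y - 4)*(y - 1)*(y^2 - 4*y - 5) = (y - 4)*(y - 1)*(y + 1)*(y - 5)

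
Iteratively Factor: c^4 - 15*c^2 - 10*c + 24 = (c + 2)*(c^3 - 2*c^2 - 11*c + 12) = (c + 2)*(c + 3)*(c^2 - 5*c + 4) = (c - 1)*(c + 2)*(c + 3)*(c - 4)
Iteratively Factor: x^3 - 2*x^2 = (x)*(x^2 - 2*x) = x*(x - 2)*(x)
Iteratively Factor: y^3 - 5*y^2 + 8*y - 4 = (y - 1)*(y^2 - 4*y + 4) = (y - 2)*(y - 1)*(y - 2)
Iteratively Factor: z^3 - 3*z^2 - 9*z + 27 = (z + 3)*(z^2 - 6*z + 9) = (z - 3)*(z + 3)*(z - 3)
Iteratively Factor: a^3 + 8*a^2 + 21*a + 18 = (a + 3)*(a^2 + 5*a + 6) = (a + 3)^2*(a + 2)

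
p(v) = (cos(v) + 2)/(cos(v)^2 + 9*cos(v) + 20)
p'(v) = (2*sin(v)*cos(v) + 9*sin(v))*(cos(v) + 2)/(cos(v)^2 + 9*cos(v) + 20)^2 - sin(v)/(cos(v)^2 + 9*cos(v) + 20) = (cos(v)^2 + 4*cos(v) - 2)*sin(v)/(cos(v)^2 + 9*cos(v) + 20)^2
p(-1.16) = 0.10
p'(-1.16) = 0.00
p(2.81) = 0.09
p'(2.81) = -0.01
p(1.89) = 0.10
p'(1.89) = -0.01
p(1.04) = 0.10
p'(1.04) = 0.00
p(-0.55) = 0.10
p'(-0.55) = -0.00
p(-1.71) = 0.10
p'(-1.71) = 0.01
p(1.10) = 0.10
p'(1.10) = 0.00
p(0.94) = 0.10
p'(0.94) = 0.00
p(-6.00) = 0.10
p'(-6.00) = 0.00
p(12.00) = 0.10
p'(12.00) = 0.00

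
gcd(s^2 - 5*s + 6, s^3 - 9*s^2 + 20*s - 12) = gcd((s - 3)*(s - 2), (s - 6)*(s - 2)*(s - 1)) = s - 2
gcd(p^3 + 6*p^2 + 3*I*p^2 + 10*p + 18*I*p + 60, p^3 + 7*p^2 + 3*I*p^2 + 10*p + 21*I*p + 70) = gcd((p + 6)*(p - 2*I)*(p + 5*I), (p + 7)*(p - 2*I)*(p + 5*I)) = p^2 + 3*I*p + 10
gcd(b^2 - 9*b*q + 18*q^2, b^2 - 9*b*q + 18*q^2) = b^2 - 9*b*q + 18*q^2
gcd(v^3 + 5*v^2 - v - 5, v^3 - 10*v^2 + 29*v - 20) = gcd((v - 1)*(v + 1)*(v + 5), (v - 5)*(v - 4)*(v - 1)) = v - 1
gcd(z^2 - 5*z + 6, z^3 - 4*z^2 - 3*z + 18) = z - 3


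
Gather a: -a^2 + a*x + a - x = -a^2 + a*(x + 1) - x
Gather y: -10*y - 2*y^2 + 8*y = -2*y^2 - 2*y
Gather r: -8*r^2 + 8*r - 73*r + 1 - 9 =-8*r^2 - 65*r - 8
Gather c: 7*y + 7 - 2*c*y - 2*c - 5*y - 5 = c*(-2*y - 2) + 2*y + 2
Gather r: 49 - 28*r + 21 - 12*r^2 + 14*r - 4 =-12*r^2 - 14*r + 66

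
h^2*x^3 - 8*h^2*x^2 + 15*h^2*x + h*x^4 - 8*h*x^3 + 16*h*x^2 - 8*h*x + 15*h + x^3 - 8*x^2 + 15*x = (h + x)*(x - 5)*(x - 3)*(h*x + 1)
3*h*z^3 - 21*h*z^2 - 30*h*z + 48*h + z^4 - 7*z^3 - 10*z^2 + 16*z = (3*h + z)*(z - 8)*(z - 1)*(z + 2)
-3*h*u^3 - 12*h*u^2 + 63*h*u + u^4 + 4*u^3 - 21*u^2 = u*(-3*h + u)*(u - 3)*(u + 7)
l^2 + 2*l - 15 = (l - 3)*(l + 5)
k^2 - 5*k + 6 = (k - 3)*(k - 2)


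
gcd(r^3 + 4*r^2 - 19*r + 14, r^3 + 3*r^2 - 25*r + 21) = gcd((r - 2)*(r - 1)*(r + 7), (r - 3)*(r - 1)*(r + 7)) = r^2 + 6*r - 7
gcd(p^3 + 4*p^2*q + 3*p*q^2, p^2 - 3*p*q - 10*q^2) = 1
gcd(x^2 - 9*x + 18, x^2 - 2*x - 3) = x - 3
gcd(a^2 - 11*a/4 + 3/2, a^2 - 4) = a - 2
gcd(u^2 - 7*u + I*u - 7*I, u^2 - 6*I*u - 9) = 1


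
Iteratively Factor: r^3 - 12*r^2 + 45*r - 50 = (r - 2)*(r^2 - 10*r + 25) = (r - 5)*(r - 2)*(r - 5)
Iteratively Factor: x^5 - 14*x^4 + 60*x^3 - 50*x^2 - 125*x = (x - 5)*(x^4 - 9*x^3 + 15*x^2 + 25*x) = (x - 5)^2*(x^3 - 4*x^2 - 5*x) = (x - 5)^2*(x + 1)*(x^2 - 5*x) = (x - 5)^3*(x + 1)*(x)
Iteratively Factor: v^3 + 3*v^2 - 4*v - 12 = (v - 2)*(v^2 + 5*v + 6) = (v - 2)*(v + 3)*(v + 2)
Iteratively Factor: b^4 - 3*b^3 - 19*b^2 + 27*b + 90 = (b + 3)*(b^3 - 6*b^2 - b + 30) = (b - 3)*(b + 3)*(b^2 - 3*b - 10) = (b - 3)*(b + 2)*(b + 3)*(b - 5)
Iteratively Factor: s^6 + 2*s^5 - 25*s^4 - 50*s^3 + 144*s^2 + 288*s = (s + 4)*(s^5 - 2*s^4 - 17*s^3 + 18*s^2 + 72*s) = (s + 2)*(s + 4)*(s^4 - 4*s^3 - 9*s^2 + 36*s) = s*(s + 2)*(s + 4)*(s^3 - 4*s^2 - 9*s + 36) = s*(s + 2)*(s + 3)*(s + 4)*(s^2 - 7*s + 12) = s*(s - 4)*(s + 2)*(s + 3)*(s + 4)*(s - 3)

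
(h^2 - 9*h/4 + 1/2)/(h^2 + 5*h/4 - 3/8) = 2*(h - 2)/(2*h + 3)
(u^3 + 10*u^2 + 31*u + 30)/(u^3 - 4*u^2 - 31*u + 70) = (u^2 + 5*u + 6)/(u^2 - 9*u + 14)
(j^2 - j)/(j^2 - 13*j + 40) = j*(j - 1)/(j^2 - 13*j + 40)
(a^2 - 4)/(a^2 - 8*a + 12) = (a + 2)/(a - 6)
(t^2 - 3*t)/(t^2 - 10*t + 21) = t/(t - 7)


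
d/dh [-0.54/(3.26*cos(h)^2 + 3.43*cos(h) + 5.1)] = -(3.5208*cos(h) + 1.8522)*sin(h)/(3.26*cos(h)^2 + 3.43*cos(h) + 5.1)^2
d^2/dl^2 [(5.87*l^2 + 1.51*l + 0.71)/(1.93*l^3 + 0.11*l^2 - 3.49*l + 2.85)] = (43.730326*l^6 + 33.747594*l^5 + 270.89094*l^4 - 424.73402*l^3 - 139.353066*l^2 - 27.907854*l + 142.247152)/(7.189057*l^9 + 1.229217*l^8 - 38.929644*l^7 + 27.403664*l^6 + 74.026422*l^5 - 111.057582*l^4 - 2.04396400000001*l^3 + 106.82028*l^2 - 85.042575*l + 23.149125)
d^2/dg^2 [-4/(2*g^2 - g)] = 8*(2*g*(2*g - 1) - (4*g - 1)^2)/(g^3*(2*g - 1)^3)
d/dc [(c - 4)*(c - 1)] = 2*c - 5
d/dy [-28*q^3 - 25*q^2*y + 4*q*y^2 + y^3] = -25*q^2 + 8*q*y + 3*y^2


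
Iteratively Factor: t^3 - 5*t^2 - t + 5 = (t + 1)*(t^2 - 6*t + 5) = (t - 1)*(t + 1)*(t - 5)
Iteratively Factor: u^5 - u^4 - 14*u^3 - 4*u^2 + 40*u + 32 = (u + 2)*(u^4 - 3*u^3 - 8*u^2 + 12*u + 16) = (u - 4)*(u + 2)*(u^3 + u^2 - 4*u - 4) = (u - 4)*(u + 2)^2*(u^2 - u - 2) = (u - 4)*(u + 1)*(u + 2)^2*(u - 2)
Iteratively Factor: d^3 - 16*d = (d)*(d^2 - 16) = d*(d - 4)*(d + 4)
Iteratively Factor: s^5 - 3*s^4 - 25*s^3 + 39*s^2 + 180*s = (s + 3)*(s^4 - 6*s^3 - 7*s^2 + 60*s) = (s + 3)^2*(s^3 - 9*s^2 + 20*s) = s*(s + 3)^2*(s^2 - 9*s + 20) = s*(s - 4)*(s + 3)^2*(s - 5)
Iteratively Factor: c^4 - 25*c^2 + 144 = (c + 3)*(c^3 - 3*c^2 - 16*c + 48) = (c + 3)*(c + 4)*(c^2 - 7*c + 12) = (c - 4)*(c + 3)*(c + 4)*(c - 3)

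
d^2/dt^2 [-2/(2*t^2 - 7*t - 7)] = 4*(-4*t^2 + 14*t + (4*t - 7)^2 + 14)/(-2*t^2 + 7*t + 7)^3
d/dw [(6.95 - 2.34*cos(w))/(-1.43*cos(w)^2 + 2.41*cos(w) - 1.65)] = (3.3462*cos(w)^2 - 19.877*cos(w) + 12.8885)*sin(w)/(2.0449*cos(w)^4 - 6.8926*cos(w)^3 + 10.5271*cos(w)^2 - 7.953*cos(w) + 2.7225)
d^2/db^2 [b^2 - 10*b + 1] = 2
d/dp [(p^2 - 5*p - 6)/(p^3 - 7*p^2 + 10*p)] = (-p^4 + 10*p^3 - 7*p^2 - 84*p + 60)/(p^2*(p^4 - 14*p^3 + 69*p^2 - 140*p + 100))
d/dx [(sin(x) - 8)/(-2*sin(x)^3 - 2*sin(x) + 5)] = (4*sin(x)^3 - 48*sin(x)^2 - 11)*cos(x)/(2*sin(x)^3 + 2*sin(x) - 5)^2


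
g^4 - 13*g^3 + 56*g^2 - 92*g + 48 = (g - 6)*(g - 4)*(g - 2)*(g - 1)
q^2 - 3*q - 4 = (q - 4)*(q + 1)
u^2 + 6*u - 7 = (u - 1)*(u + 7)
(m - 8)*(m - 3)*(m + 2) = m^3 - 9*m^2 + 2*m + 48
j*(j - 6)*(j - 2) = j^3 - 8*j^2 + 12*j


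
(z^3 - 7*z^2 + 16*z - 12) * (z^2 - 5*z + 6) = z^5 - 12*z^4 + 57*z^3 - 134*z^2 + 156*z - 72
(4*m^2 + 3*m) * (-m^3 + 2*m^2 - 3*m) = -4*m^5 + 5*m^4 - 6*m^3 - 9*m^2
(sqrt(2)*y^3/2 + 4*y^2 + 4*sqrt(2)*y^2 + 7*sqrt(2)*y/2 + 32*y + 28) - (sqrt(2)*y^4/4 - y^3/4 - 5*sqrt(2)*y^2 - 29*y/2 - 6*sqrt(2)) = -sqrt(2)*y^4/4 + y^3/4 + sqrt(2)*y^3/2 + 4*y^2 + 9*sqrt(2)*y^2 + 7*sqrt(2)*y/2 + 93*y/2 + 6*sqrt(2) + 28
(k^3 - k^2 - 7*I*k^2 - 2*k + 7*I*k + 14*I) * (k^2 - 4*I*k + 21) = k^5 - k^4 - 11*I*k^4 - 9*k^3 + 11*I*k^3 + 7*k^2 - 125*I*k^2 + 14*k + 147*I*k + 294*I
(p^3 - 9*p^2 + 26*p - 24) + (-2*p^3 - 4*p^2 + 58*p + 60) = -p^3 - 13*p^2 + 84*p + 36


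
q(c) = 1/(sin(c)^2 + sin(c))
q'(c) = (-2*sin(c)*cos(c) - cos(c))/(sin(c)^2 + sin(c))^2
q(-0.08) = -13.60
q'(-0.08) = -154.91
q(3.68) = -4.00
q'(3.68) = -0.35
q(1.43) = 0.51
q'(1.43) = -0.11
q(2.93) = 3.94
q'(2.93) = 21.50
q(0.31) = 2.51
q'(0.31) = -9.67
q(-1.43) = -102.07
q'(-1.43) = 1432.99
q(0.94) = 0.69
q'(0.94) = -0.72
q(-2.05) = -10.00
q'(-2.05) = -35.76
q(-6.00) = 2.80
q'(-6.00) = -11.71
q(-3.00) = -8.25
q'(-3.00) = 48.37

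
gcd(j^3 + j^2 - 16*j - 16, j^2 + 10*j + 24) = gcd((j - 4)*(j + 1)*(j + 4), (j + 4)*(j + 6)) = j + 4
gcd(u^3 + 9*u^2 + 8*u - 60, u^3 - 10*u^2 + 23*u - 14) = u - 2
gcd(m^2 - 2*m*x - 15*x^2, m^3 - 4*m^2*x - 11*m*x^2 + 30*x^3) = -m^2 + 2*m*x + 15*x^2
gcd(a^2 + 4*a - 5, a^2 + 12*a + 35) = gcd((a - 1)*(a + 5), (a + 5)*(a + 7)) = a + 5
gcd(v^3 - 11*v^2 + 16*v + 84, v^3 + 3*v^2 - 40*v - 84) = v^2 - 4*v - 12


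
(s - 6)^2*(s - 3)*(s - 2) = s^4 - 17*s^3 + 102*s^2 - 252*s + 216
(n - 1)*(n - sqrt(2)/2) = n^2 - n - sqrt(2)*n/2 + sqrt(2)/2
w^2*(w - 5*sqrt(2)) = w^3 - 5*sqrt(2)*w^2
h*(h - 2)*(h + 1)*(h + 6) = h^4 + 5*h^3 - 8*h^2 - 12*h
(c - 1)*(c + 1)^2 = c^3 + c^2 - c - 1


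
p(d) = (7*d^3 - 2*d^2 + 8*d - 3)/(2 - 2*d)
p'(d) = (21*d^2 - 4*d + 8)/(2 - 2*d) + 2*(7*d^3 - 2*d^2 + 8*d - 3)/(2 - 2*d)^2 = (-14*d^3 + 23*d^2 - 4*d + 5)/(2*(d^2 - 2*d + 1))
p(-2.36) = -18.61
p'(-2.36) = 14.46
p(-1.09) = -5.54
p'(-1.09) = 6.27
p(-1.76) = -11.13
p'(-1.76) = 10.48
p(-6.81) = -151.15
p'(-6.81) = 45.25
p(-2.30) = -17.75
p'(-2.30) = 14.06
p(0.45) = 0.76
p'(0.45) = 10.88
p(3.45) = -58.82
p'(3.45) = -25.82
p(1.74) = -28.20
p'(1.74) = -5.55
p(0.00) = -1.50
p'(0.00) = 2.50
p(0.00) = -1.50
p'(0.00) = 2.50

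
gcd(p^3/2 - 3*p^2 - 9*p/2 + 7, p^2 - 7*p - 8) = 1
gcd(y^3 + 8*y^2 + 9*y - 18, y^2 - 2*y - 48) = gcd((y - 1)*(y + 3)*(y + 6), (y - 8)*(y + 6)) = y + 6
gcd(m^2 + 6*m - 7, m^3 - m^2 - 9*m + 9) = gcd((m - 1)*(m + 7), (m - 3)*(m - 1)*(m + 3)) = m - 1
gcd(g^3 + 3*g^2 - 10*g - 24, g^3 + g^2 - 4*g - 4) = g + 2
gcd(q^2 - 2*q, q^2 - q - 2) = q - 2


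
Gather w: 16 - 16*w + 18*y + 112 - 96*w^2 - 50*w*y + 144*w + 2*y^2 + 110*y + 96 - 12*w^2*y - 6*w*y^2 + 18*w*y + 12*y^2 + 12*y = w^2*(-12*y - 96) + w*(-6*y^2 - 32*y + 128) + 14*y^2 + 140*y + 224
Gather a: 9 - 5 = 4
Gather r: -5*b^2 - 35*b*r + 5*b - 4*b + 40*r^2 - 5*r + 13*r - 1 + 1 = -5*b^2 + b + 40*r^2 + r*(8 - 35*b)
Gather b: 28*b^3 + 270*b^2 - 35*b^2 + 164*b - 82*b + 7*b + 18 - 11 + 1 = 28*b^3 + 235*b^2 + 89*b + 8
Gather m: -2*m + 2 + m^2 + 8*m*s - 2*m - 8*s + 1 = m^2 + m*(8*s - 4) - 8*s + 3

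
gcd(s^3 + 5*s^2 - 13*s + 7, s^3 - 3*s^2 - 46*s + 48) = s - 1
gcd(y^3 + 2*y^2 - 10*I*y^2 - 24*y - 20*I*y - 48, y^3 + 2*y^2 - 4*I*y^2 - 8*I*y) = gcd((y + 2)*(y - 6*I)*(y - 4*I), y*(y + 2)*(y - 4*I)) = y^2 + y*(2 - 4*I) - 8*I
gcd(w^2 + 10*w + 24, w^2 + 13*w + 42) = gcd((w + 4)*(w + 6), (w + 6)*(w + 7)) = w + 6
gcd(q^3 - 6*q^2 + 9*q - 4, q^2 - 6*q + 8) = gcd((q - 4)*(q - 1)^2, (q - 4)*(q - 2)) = q - 4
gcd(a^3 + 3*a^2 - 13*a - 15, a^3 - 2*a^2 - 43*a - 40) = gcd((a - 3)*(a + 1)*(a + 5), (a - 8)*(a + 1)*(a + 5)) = a^2 + 6*a + 5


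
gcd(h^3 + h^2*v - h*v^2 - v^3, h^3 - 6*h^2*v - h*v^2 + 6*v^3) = -h^2 + v^2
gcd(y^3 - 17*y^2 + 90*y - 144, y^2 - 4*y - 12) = y - 6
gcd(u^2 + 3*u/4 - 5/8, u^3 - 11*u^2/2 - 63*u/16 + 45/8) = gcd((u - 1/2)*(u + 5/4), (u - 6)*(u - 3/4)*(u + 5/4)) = u + 5/4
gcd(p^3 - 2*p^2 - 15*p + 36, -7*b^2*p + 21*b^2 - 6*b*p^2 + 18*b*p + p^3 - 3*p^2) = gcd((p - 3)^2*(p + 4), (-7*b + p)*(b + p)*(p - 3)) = p - 3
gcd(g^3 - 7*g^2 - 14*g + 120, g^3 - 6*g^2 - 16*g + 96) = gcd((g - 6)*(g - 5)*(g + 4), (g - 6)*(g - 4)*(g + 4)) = g^2 - 2*g - 24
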